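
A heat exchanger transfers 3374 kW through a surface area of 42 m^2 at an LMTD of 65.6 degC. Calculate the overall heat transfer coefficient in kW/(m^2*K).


From Q = U*A*LMTD, U = Q / (A * LMTD)
U = 3374 / (42 * 65.6) = 3374 / 2755.2 = 1.225

1.225 kW/(m^2*K)


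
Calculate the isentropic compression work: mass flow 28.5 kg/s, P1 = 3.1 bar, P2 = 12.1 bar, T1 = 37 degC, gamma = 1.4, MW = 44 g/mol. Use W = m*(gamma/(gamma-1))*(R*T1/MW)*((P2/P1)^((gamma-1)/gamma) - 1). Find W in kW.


Isentropic work: W = m*(gamma/(gamma-1))*(R*T1/MW)*((P2/P1)^((gamma-1)/gamma) - 1)
T1 = 37 + 273.15 = 310.15 K
Pressure ratio = 12.1 / 3.1 = 3.90323
Exponent = (1.4 - 1)/1.4 = 0.285714
(P2/P1)^exp - 1 = 3.90323^0.285714 - 1 = 0.475632
W = 28.5 * 1.4 / 0.4 * 8.314 * 310.15 / 44 * 0.475632 = 2780

2780 kW


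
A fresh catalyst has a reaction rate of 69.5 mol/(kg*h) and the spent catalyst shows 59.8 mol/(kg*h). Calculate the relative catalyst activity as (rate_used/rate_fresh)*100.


Activity (%) = (rate_used / rate_fresh) * 100
rate_used = 59.8, rate_fresh = 69.5
= (59.8 / 69.5) * 100
= 0.8604 * 100 = 86.04

86.04 %


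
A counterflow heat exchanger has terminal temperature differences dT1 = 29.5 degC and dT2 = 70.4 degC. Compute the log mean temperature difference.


LMTD = (dT1 - dT2) / ln(dT1/dT2)
= (29.5 - 70.4) / ln(29.5 / 70.4) = -40.9 / -0.869803 = 47.02

47.02 degC


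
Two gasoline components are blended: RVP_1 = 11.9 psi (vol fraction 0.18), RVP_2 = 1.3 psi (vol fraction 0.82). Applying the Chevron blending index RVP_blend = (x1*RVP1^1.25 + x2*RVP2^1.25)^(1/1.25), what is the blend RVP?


Chevron index: RVP_blend = (sum xi*RVPi^1.25)^(1/1.25)
RVP^1.25 terms: 0.18 * 11.9^1.25 + 0.82 * 1.3^1.25 = 5.11664
RVP_blend = 5.11664^(1/1.25) = 3.691

3.691 psi


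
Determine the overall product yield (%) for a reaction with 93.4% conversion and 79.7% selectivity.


Overall yield = conversion (%) * selectivity (%) / 100
Conversion = 93.4%, Selectivity = 79.7%
Y = 93.4 * 79.7 / 100
= 74.4398 %

74.4398 %


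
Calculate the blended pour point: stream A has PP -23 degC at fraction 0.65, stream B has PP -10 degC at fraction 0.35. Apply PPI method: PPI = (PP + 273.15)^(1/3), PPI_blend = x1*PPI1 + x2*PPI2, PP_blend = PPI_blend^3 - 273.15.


PPI_1 = (-23 + 273.15)^(1/3) = 6.300865
PPI_2 = (-10 + 273.15)^(1/3) = 6.408176
PPI_blend = 0.65 * 6.300865 + 0.35 * 6.408176 = 6.338424
PP_blend = 6.338424^3 - 273.15 = 254.6501 - 273.15 = -18.5

-18.5 degC


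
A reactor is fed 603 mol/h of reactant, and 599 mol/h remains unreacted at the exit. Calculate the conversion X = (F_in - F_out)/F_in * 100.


X = (F_in - F_out) / F_in * 100
Moles reacted = 603 - 599 = 4
X = 4 / 603 * 100
= 0.006633 * 100
= 0.6633 %

0.6633 %


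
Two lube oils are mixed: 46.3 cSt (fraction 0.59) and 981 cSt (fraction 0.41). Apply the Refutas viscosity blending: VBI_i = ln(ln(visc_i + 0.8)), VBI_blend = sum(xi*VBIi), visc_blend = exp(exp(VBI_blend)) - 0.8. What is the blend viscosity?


Refutas method: VBN_i = 14.534*ln(ln(visc_i + 0.8)) + 10.975, blended linearly by mass fraction; since VBN is linear in VBI_i = ln(ln(visc_i + 0.8)) and the fractions sum to 1, blend VBI directly: visc = exp(exp(VBI_blend)) - 0.8
VBI_1 = ln(ln(46.3 + 0.8)) = 1.34866
VBI_2 = ln(ln(981 + 0.8)) = 1.92998
VBI_blend = 0.59 * 1.34866 + 0.41 * 1.92998 = 1.587
visc_blend = exp(exp(1.587)) - 0.8 = 132.0

132.0 cSt


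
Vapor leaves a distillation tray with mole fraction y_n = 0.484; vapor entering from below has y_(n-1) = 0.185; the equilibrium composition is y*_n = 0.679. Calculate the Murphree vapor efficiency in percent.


Murphree vapor efficiency: EMV = (y_n - y_(n-1)) / (y*_n - y_(n-1)) * 100
EMV = (0.484 - 0.185) / (0.679 - 0.185) * 100 = 0.299 / 0.494 * 100 = 60.53

60.53 %


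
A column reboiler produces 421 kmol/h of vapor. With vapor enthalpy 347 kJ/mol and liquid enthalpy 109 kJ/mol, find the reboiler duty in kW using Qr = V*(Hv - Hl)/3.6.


Qr = 421 * (347 - 109) / 3.6 = 421 * 238 / 3.6 = 27830

27830 kW


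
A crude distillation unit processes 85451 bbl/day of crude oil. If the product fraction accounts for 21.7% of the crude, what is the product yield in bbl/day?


Crude throughput = 85451 bbl/day
Fraction yield = 21.7%
yield = throughput * fraction / 100
yield = 85451 * 21.7 / 100 = 18542.867

18542.867 bbl/day


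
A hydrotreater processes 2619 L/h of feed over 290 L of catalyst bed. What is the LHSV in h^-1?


LHSV = volumetric feed rate / catalyst volume
= 2619 L/h / 290 L
= 9.031 h^-1

9.031 h^-1


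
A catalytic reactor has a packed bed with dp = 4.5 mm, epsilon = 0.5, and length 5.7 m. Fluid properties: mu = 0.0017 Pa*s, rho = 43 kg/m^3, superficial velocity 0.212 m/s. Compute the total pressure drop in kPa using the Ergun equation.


dp = 4.5 mm = 0.0045 m
Viscous term = 150*0.0017*0.212*(1-0.5)^2 / (0.0045^2*0.5^3) = 5339.26
Inertial term = 1.75*43*0.212^2*(1-0.5) / (0.0045*0.5^3) = 3006.25
dP/L = 5339.26 + 3006.25 = 8345.51 Pa/m
dP = 8345.51 * 5.7 / 1000 = 47.57 kPa

47.57 kPa


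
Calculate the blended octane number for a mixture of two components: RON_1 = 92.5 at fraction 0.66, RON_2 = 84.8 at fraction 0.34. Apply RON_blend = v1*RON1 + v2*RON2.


Linear blending: RON_blend = sum(vi * RONi)
Contribution 1: 0.66 * 92.5 = 61.05
Contribution 2: 0.34 * 84.8 = 28.832
RON_blend = 61.05 + 28.832 = 89.882

89.882


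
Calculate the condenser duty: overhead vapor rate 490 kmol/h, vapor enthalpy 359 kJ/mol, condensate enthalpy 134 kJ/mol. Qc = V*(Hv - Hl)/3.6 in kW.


Qc = 490 * (359 - 134) / 3.6 = 490 * 225 / 3.6 = 30620

30620 kW


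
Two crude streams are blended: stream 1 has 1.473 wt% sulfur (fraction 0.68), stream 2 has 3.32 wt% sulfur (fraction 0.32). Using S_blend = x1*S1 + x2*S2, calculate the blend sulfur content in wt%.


Linear sulfur blending: S_blend = x1*S1 + x2*S2
Contribution 1: 0.68 * 1.473 = 1.00164 wt%
Contribution 2: 0.32 * 3.32 = 1.0624 wt%
S_blend = 1.00164 + 1.0624 = 2.06404

2.06404 wt%


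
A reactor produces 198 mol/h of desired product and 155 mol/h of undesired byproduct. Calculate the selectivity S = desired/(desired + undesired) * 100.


Selectivity = desired / (desired + undesired) * 100
Total products = 198 + 155 = 353 mol/h
S = 198 / 353 * 100
= 0.5609 * 100
= 56.09 %

56.09 %


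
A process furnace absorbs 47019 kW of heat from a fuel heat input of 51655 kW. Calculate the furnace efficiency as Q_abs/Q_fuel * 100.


Furnace efficiency = Q_absorbed / Q_fuel * 100
= 47019 / 51655 * 100 = 91.03

91.03 %


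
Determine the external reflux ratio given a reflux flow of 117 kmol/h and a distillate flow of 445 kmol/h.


Reflux ratio definition: R = L / D (liquid returned / distillate withdrawn)
L = 117 kmol/h, D = 445 kmol/h
R = 117 / 445 = 0.2629

0.2629


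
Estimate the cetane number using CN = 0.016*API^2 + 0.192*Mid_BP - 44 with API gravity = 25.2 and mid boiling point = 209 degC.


CN = 0.016 * 25.2^2 + 0.192 * 209 - 44
CN = 10.16064 + 40.128 - 44 = 6.28864

6.28864


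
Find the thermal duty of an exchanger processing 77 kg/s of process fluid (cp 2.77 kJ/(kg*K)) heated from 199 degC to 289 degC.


Q = m_dot * cp * delta_T
delta_T = 289 - 199 = 90 K
Q = 77 * 2.77 * 90
= 213.29 * 90
= 19196.1 kW

19196.1 kW


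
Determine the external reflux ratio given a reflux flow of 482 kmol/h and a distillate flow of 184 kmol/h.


Reflux ratio definition: R = L / D (liquid returned / distillate withdrawn)
L = 482 kmol/h, D = 184 kmol/h
R = 482 / 184 = 2.620

2.620


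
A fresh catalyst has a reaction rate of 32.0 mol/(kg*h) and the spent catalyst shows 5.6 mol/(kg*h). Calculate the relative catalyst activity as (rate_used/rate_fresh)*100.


Activity (%) = (rate_used / rate_fresh) * 100
rate_used = 5.6, rate_fresh = 32.0
= (5.6 / 32.0) * 100
= 0.1750 * 100 = 17.50

17.50 %


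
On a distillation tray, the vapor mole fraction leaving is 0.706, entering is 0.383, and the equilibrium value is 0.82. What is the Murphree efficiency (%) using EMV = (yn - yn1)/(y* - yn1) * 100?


Murphree vapor efficiency: EMV = (y_n - y_(n-1)) / (y*_n - y_(n-1)) * 100
EMV = (0.706 - 0.383) / (0.82 - 0.383) * 100 = 0.323 / 0.437 * 100 = 73.91

73.91 %


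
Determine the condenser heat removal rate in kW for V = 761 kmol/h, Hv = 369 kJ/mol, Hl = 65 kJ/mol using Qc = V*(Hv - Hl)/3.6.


Qc = 761 * (369 - 65) / 3.6 = 761 * 304 / 3.6 = 64260

64260 kW


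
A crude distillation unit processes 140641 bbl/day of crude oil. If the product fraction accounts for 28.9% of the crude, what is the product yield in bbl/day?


Crude throughput = 140641 bbl/day
Fraction yield = 28.9%
yield = throughput * fraction / 100
yield = 140641 * 28.9 / 100 = 40645.249

40645.249 bbl/day


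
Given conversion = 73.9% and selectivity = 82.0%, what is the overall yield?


Overall yield = conversion (%) * selectivity (%) / 100
Conversion = 73.9%, Selectivity = 82.0%
Y = 73.9 * 82.0 / 100
= 60.598 %

60.598 %


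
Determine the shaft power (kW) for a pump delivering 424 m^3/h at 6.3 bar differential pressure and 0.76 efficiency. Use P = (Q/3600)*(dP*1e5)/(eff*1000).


Q = 424 / 3600 = 0.117778 m^3/s
P = 0.117778 * (6.3 * 1e5) / 0.76 / 1000 = 97.63

97.63 kW


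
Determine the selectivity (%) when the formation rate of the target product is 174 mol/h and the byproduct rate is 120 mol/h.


Selectivity = desired / (desired + undesired) * 100
Total products = 174 + 120 = 294 mol/h
S = 174 / 294 * 100
= 0.5918 * 100
= 59.18 %

59.18 %


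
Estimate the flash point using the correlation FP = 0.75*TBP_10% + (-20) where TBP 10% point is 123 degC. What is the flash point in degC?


FP = 0.75 * 123 + (-20) = 72.25

72.25 degC


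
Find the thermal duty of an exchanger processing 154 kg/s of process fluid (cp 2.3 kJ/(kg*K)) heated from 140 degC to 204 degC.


Q = m_dot * cp * delta_T
delta_T = 204 - 140 = 64 K
Q = 154 * 2.3 * 64
= 354.2 * 64
= 22668.8 kW

22668.8 kW


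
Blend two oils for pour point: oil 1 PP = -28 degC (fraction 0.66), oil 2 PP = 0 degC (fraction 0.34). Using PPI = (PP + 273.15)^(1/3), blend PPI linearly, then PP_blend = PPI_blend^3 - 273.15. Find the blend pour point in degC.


PPI_1 = (-28 + 273.15)^(1/3) = 6.258601
PPI_2 = (0 + 273.15)^(1/3) = 6.488342
PPI_blend = 0.66 * 6.258601 + 0.34 * 6.488342 = 6.336713
PP_blend = 6.336713^3 - 273.15 = 254.4439 - 273.15 = -18.71

-18.71 degC


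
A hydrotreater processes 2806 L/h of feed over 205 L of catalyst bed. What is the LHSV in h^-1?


LHSV = volumetric feed rate / catalyst volume
= 2806 L/h / 205 L
= 13.69 h^-1

13.69 h^-1


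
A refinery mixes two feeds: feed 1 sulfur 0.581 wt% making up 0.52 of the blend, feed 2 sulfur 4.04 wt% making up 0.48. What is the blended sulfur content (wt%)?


Linear sulfur blending: S_blend = x1*S1 + x2*S2
Contribution 1: 0.52 * 0.581 = 0.30212 wt%
Contribution 2: 0.48 * 4.04 = 1.9392 wt%
S_blend = 0.30212 + 1.9392 = 2.24132

2.24132 wt%


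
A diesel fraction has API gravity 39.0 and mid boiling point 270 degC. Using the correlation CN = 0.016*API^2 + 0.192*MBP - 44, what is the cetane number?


CN = 0.016 * 39.0^2 + 0.192 * 270 - 44
CN = 24.336 + 51.84 - 44 = 32.176

32.176


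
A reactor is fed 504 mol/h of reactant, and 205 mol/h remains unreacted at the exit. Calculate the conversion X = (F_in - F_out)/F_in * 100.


X = (F_in - F_out) / F_in * 100
Moles reacted = 504 - 205 = 299
X = 299 / 504 * 100
= 0.5933 * 100
= 59.33 %

59.33 %


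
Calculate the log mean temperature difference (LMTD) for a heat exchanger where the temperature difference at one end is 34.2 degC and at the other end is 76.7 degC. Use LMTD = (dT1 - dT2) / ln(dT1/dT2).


LMTD = (dT1 - dT2) / ln(dT1/dT2)
= (34.2 - 76.7) / ln(34.2 / 76.7) = -42.5 / -0.807676 = 52.62

52.62 degC


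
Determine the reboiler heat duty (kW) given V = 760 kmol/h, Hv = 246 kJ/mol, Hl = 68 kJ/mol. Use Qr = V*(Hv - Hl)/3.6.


Qr = 760 * (246 - 68) / 3.6 = 760 * 178 / 3.6 = 37580

37580 kW


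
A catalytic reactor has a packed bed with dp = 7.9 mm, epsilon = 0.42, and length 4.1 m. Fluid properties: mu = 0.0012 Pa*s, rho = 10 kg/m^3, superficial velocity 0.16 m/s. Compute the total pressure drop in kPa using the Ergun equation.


dp = 7.9 mm = 0.0079 m
Viscous term = 150*0.0012*0.16*(1-0.42)^2 / (0.0079^2*0.42^3) = 2095.3
Inertial term = 1.75*10*0.16^2*(1-0.42) / (0.0079*0.42^3) = 443.947
dP/L = 2095.3 + 443.947 = 2539.25 Pa/m
dP = 2539.25 * 4.1 / 1000 = 10.41 kPa

10.41 kPa


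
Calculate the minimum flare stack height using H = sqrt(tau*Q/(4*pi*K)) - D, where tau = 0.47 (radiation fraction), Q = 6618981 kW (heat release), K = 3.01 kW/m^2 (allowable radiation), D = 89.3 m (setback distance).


tau*Q/(4*pi*K) = 0.47 * 6618981 / (4 * pi * 3.01) = 82245.6
sqrt(82245.6) = 286.785
H = 286.785 - 89.3 = 197.5

197.5 m


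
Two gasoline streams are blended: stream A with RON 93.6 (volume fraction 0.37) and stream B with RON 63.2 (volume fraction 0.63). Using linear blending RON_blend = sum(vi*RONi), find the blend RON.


Linear blending: RON_blend = sum(vi * RONi)
Contribution 1: 0.37 * 93.6 = 34.632
Contribution 2: 0.63 * 63.2 = 39.816
RON_blend = 34.632 + 39.816 = 74.448

74.448


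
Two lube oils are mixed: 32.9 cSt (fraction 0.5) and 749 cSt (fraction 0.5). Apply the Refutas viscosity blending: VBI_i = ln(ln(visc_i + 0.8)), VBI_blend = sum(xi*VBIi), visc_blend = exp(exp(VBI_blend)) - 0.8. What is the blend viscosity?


Refutas method: VBN_i = 14.534*ln(ln(visc_i + 0.8)) + 10.975, blended linearly by mass fraction; since VBN is linear in VBI_i = ln(ln(visc_i + 0.8)) and the fractions sum to 1, blend VBI directly: visc = exp(exp(VBI_blend)) - 0.8
VBI_1 = ln(ln(32.9 + 0.8)) = 1.25775
VBI_2 = ln(ln(749 + 0.8)) = 1.89007
VBI_blend = 0.5 * 1.25775 + 0.5 * 1.89007 = 1.57391
visc_blend = exp(exp(1.57391)) - 0.8 = 123.8

123.8 cSt


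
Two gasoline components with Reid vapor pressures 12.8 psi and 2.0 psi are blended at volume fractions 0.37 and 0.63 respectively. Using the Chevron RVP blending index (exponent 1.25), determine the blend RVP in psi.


Chevron index: RVP_blend = (sum xi*RVPi^1.25)^(1/1.25)
RVP^1.25 terms: 0.37 * 12.8^1.25 + 0.63 * 2.0^1.25 = 10.4565
RVP_blend = 10.4565^(1/1.25) = 6.539

6.539 psi


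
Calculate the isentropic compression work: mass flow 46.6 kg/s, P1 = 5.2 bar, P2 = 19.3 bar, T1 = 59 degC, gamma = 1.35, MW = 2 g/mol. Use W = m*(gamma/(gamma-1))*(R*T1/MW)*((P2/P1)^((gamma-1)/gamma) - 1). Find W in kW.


Isentropic work: W = m*(gamma/(gamma-1))*(R*T1/MW)*((P2/P1)^((gamma-1)/gamma) - 1)
T1 = 59 + 273.15 = 332.15 K
Pressure ratio = 19.3 / 5.2 = 3.71154
Exponent = (1.35 - 1)/1.35 = 0.259259
(P2/P1)^exp - 1 = 3.71154^0.259259 - 1 = 0.404954
W = 46.6 * 1.35 / 0.35 * 8.314 * 332.15 / 2 * 0.404954 = 100500

100500 kW


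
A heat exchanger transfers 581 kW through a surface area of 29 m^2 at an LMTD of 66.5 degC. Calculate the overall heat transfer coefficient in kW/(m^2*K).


From Q = U*A*LMTD, U = Q / (A * LMTD)
U = 581 / (29 * 66.5) = 581 / 1928.5 = 0.3013

0.3013 kW/(m^2*K)


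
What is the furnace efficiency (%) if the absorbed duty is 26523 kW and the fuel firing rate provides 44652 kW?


Furnace efficiency = Q_absorbed / Q_fuel * 100
= 26523 / 44652 * 100 = 59.40

59.40 %


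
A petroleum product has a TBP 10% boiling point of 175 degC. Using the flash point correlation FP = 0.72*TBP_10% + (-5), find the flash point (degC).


FP = 0.72 * 175 + (-5) = 121

121 degC


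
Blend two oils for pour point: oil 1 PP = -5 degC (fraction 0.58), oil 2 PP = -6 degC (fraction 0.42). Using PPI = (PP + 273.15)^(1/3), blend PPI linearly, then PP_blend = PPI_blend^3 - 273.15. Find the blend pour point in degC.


PPI_1 = (-5 + 273.15)^(1/3) = 6.448508
PPI_2 = (-6 + 273.15)^(1/3) = 6.440482
PPI_blend = 0.58 * 6.448508 + 0.42 * 6.440482 = 6.445137
PP_blend = 6.445137^3 - 273.15 = 267.7296 - 273.15 = -5.42

-5.42 degC


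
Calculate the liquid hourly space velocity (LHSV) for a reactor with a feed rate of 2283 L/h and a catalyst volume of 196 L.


LHSV = volumetric feed rate / catalyst volume
= 2283 L/h / 196 L
= 11.65 h^-1

11.65 h^-1


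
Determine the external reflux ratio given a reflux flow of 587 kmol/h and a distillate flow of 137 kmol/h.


Reflux ratio definition: R = L / D (liquid returned / distillate withdrawn)
L = 587 kmol/h, D = 137 kmol/h
R = 587 / 137 = 4.285

4.285


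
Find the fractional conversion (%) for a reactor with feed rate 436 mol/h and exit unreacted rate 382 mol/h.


X = (F_in - F_out) / F_in * 100
Moles reacted = 436 - 382 = 54
X = 54 / 436 * 100
= 0.1239 * 100
= 12.39 %

12.39 %


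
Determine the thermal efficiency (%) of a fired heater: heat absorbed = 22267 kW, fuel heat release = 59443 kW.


Furnace efficiency = Q_absorbed / Q_fuel * 100
= 22267 / 59443 * 100 = 37.46

37.46 %


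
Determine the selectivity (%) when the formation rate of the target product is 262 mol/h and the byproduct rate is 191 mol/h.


Selectivity = desired / (desired + undesired) * 100
Total products = 262 + 191 = 453 mol/h
S = 262 / 453 * 100
= 0.5784 * 100
= 57.84 %

57.84 %


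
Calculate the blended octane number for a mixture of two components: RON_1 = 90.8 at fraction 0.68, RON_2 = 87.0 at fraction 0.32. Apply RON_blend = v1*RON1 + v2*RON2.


Linear blending: RON_blend = sum(vi * RONi)
Contribution 1: 0.68 * 90.8 = 61.744
Contribution 2: 0.32 * 87.0 = 27.84
RON_blend = 61.744 + 27.84 = 89.584

89.584


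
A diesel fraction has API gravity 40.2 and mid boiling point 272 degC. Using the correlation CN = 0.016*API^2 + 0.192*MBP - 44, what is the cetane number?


CN = 0.016 * 40.2^2 + 0.192 * 272 - 44
CN = 25.85664 + 52.224 - 44 = 34.08064

34.08064


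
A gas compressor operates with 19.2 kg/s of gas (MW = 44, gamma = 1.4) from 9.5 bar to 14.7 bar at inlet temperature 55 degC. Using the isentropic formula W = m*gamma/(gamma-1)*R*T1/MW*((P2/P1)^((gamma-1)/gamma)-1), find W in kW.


Isentropic work: W = m*(gamma/(gamma-1))*(R*T1/MW)*((P2/P1)^((gamma-1)/gamma) - 1)
T1 = 55 + 273.15 = 328.15 K
Pressure ratio = 14.7 / 9.5 = 1.54737
Exponent = (1.4 - 1)/1.4 = 0.285714
(P2/P1)^exp - 1 = 1.54737^0.285714 - 1 = 0.132843
W = 19.2 * 1.4 / 0.4 * 8.314 * 328.15 / 44 * 0.132843 = 553.5

553.5 kW


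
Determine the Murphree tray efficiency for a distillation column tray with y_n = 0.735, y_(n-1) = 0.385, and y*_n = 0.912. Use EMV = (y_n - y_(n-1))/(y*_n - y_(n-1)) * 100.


Murphree vapor efficiency: EMV = (y_n - y_(n-1)) / (y*_n - y_(n-1)) * 100
EMV = (0.735 - 0.385) / (0.912 - 0.385) * 100 = 0.35 / 0.527 * 100 = 66.41

66.41 %


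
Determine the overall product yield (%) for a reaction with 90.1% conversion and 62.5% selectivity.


Overall yield = conversion (%) * selectivity (%) / 100
Conversion = 90.1%, Selectivity = 62.5%
Y = 90.1 * 62.5 / 100
= 56.3125 %

56.3125 %


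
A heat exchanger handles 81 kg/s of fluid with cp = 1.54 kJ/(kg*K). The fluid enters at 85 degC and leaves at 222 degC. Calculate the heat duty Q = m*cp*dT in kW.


Q = m_dot * cp * delta_T
delta_T = 222 - 85 = 137 K
Q = 81 * 1.54 * 137
= 124.74 * 137
= 17089.38 kW

17089.38 kW


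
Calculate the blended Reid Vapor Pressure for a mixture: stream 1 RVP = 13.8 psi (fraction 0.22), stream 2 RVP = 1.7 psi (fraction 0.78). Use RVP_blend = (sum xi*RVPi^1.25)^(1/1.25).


Chevron index: RVP_blend = (sum xi*RVPi^1.25)^(1/1.25)
RVP^1.25 terms: 0.22 * 13.8^1.25 + 0.78 * 1.7^1.25 = 7.36566
RVP_blend = 7.36566^(1/1.25) = 4.940

4.940 psi


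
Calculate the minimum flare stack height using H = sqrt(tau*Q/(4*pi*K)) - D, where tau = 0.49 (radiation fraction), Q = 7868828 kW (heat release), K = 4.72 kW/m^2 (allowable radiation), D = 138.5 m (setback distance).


tau*Q/(4*pi*K) = 0.49 * 7868828 / (4 * pi * 4.72) = 65006.1
sqrt(65006.1) = 254.963
H = 254.963 - 138.5 = 116.5

116.5 m


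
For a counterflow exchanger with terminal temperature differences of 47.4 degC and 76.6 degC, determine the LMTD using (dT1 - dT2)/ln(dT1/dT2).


LMTD = (dT1 - dT2) / ln(dT1/dT2)
= (47.4 - 76.6) / ln(47.4 / 76.6) = -29.2 / -0.479975 = 60.84

60.84 degC


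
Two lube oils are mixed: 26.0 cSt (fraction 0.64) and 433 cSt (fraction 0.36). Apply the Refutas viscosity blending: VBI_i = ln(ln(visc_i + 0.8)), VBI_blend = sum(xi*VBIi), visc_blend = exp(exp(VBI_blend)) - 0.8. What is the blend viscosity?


Refutas method: VBN_i = 14.534*ln(ln(visc_i + 0.8)) + 10.975, blended linearly by mass fraction; since VBN is linear in VBI_i = ln(ln(visc_i + 0.8)) and the fractions sum to 1, blend VBI directly: visc = exp(exp(VBI_blend)) - 0.8
VBI_1 = ln(ln(26.0 + 0.8)) = 1.1904
VBI_2 = ln(ln(433 + 0.8)) = 1.80378
VBI_blend = 0.64 * 1.1904 + 0.36 * 1.80378 = 1.41122
visc_blend = exp(exp(1.41122)) - 0.8 = 59.60

59.60 cSt


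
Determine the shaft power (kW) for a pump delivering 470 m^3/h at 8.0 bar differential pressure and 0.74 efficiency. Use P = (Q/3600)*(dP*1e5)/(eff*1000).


Q = 470 / 3600 = 0.130556 m^3/s
P = 0.130556 * (8.0 * 1e5) / 0.74 / 1000 = 141.1

141.1 kW


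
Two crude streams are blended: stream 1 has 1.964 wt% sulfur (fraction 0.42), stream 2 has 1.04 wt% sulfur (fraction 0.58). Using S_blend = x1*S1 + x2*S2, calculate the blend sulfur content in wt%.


Linear sulfur blending: S_blend = x1*S1 + x2*S2
Contribution 1: 0.42 * 1.964 = 0.82488 wt%
Contribution 2: 0.58 * 1.04 = 0.6032 wt%
S_blend = 0.82488 + 0.6032 = 1.42808

1.42808 wt%


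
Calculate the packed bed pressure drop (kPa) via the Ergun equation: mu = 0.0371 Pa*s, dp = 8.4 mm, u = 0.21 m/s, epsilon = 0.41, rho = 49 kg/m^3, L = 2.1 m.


dp = 8.4 mm = 0.0084 m
Viscous term = 150*0.0371*0.21*(1-0.41)^2 / (0.0084^2*0.41^3) = 83652.4
Inertial term = 1.75*49*0.21^2*(1-0.41) / (0.0084*0.41^3) = 3853.84
dP/L = 83652.4 + 3853.84 = 87506.2 Pa/m
dP = 87506.2 * 2.1 / 1000 = 183.8 kPa

183.8 kPa


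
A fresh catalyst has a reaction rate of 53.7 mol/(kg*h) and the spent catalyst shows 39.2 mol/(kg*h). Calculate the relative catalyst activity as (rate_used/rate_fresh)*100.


Activity (%) = (rate_used / rate_fresh) * 100
rate_used = 39.2, rate_fresh = 53.7
= (39.2 / 53.7) * 100
= 0.7300 * 100 = 73.00

73.00 %


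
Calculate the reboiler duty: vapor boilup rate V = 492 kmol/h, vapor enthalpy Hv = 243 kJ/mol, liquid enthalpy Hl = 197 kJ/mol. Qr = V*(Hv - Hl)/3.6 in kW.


Qr = 492 * (243 - 197) / 3.6 = 492 * 46 / 3.6 = 6287

6287 kW


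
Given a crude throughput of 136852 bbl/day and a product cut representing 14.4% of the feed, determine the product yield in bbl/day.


Crude throughput = 136852 bbl/day
Fraction yield = 14.4%
yield = throughput * fraction / 100
yield = 136852 * 14.4 / 100 = 19706.688

19706.688 bbl/day


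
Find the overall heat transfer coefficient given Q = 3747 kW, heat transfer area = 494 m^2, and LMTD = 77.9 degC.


From Q = U*A*LMTD, U = Q / (A * LMTD)
U = 3747 / (494 * 77.9) = 3747 / 38482.6 = 0.09737

0.09737 kW/(m^2*K)


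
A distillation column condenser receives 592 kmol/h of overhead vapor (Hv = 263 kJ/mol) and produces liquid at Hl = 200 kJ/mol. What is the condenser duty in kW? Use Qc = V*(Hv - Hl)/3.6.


Qc = 592 * (263 - 200) / 3.6 = 592 * 63 / 3.6 = 10360

10360 kW


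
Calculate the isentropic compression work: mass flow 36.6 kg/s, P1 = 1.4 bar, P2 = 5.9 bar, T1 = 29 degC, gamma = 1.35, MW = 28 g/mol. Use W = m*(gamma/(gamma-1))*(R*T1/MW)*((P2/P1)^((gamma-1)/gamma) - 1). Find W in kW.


Isentropic work: W = m*(gamma/(gamma-1))*(R*T1/MW)*((P2/P1)^((gamma-1)/gamma) - 1)
T1 = 29 + 273.15 = 302.15 K
Pressure ratio = 5.9 / 1.4 = 4.21429
Exponent = (1.35 - 1)/1.35 = 0.259259
(P2/P1)^exp - 1 = 4.21429^0.259259 - 1 = 0.451996
W = 36.6 * 1.35 / 0.35 * 8.314 * 302.15 / 28 * 0.451996 = 5725

5725 kW


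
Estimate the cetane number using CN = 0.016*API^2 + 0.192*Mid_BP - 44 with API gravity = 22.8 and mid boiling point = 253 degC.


CN = 0.016 * 22.8^2 + 0.192 * 253 - 44
CN = 8.31744 + 48.576 - 44 = 12.89344

12.89344


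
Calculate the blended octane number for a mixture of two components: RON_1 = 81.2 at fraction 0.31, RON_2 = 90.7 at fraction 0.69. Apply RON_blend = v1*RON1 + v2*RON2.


Linear blending: RON_blend = sum(vi * RONi)
Contribution 1: 0.31 * 81.2 = 25.172
Contribution 2: 0.69 * 90.7 = 62.583
RON_blend = 25.172 + 62.583 = 87.755

87.755


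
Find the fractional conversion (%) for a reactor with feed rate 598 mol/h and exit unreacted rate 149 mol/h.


X = (F_in - F_out) / F_in * 100
Moles reacted = 598 - 149 = 449
X = 449 / 598 * 100
= 0.7508 * 100
= 75.08 %

75.08 %


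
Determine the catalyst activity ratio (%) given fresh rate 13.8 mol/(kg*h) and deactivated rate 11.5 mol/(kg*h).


Activity (%) = (rate_used / rate_fresh) * 100
rate_used = 11.5, rate_fresh = 13.8
= (11.5 / 13.8) * 100
= 0.8333 * 100 = 83.33

83.33 %


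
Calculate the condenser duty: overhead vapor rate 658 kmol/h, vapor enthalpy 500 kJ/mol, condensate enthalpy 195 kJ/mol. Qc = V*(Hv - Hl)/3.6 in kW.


Qc = 658 * (500 - 195) / 3.6 = 658 * 305 / 3.6 = 55750

55750 kW


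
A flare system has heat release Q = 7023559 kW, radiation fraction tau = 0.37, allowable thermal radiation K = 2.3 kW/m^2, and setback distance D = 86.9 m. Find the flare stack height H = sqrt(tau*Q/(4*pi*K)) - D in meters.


tau*Q/(4*pi*K) = 0.37 * 7023559 / (4 * pi * 2.3) = 89912.7
sqrt(89912.7) = 299.854
H = 299.854 - 86.9 = 213.0

213.0 m


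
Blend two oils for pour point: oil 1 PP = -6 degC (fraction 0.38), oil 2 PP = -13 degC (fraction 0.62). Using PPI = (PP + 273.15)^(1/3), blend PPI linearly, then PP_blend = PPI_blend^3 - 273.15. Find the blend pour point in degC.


PPI_1 = (-6 + 273.15)^(1/3) = 6.440482
PPI_2 = (-13 + 273.15)^(1/3) = 6.383731
PPI_blend = 0.38 * 6.440482 + 0.62 * 6.383731 = 6.405296
PP_blend = 6.405296^3 - 273.15 = 262.7953 - 273.15 = -10.35

-10.35 degC


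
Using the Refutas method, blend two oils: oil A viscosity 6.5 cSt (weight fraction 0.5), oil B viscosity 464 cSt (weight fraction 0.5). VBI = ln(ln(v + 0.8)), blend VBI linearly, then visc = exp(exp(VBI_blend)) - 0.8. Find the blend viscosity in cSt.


Refutas method: VBN_i = 14.534*ln(ln(visc_i + 0.8)) + 10.975, blended linearly by mass fraction; since VBN is linear in VBI_i = ln(ln(visc_i + 0.8)) and the fractions sum to 1, blend VBI directly: visc = exp(exp(VBI_blend)) - 0.8
VBI_1 = ln(ln(6.5 + 0.8)) = 0.687066
VBI_2 = ln(ln(464 + 0.8)) = 1.81509
VBI_blend = 0.5 * 0.687066 + 0.5 * 1.81509 = 1.25108
visc_blend = exp(exp(1.25108)) - 0.8 = 32.12

32.12 cSt


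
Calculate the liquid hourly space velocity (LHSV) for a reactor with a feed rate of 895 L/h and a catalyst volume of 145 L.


LHSV = volumetric feed rate / catalyst volume
= 895 L/h / 145 L
= 6.172 h^-1

6.172 h^-1


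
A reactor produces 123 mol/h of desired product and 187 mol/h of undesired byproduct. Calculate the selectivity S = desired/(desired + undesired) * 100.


Selectivity = desired / (desired + undesired) * 100
Total products = 123 + 187 = 310 mol/h
S = 123 / 310 * 100
= 0.3968 * 100
= 39.68 %

39.68 %


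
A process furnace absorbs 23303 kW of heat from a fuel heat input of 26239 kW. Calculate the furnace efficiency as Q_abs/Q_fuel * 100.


Furnace efficiency = Q_absorbed / Q_fuel * 100
= 23303 / 26239 * 100 = 88.81

88.81 %


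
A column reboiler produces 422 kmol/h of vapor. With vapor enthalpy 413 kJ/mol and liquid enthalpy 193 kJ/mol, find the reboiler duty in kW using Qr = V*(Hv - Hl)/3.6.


Qr = 422 * (413 - 193) / 3.6 = 422 * 220 / 3.6 = 25790

25790 kW


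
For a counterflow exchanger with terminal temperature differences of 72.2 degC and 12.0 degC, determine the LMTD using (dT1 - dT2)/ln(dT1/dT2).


LMTD = (dT1 - dT2) / ln(dT1/dT2)
= (72.2 - 12.0) / ln(72.2 / 12.0) = 60.2 / 1.79453 = 33.55

33.55 degC


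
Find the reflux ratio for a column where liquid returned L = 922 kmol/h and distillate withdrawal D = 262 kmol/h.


Reflux ratio definition: R = L / D (liquid returned / distillate withdrawn)
L = 922 kmol/h, D = 262 kmol/h
R = 922 / 262 = 3.519

3.519


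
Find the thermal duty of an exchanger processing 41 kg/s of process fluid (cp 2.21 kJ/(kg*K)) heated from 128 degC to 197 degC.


Q = m_dot * cp * delta_T
delta_T = 197 - 128 = 69 K
Q = 41 * 2.21 * 69
= 90.61 * 69
= 6252.09 kW

6252.09 kW


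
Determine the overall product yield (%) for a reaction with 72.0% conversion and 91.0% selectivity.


Overall yield = conversion (%) * selectivity (%) / 100
Conversion = 72.0%, Selectivity = 91.0%
Y = 72.0 * 91.0 / 100
= 65.52 %

65.52 %


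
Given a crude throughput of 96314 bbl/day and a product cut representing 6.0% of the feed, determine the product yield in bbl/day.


Crude throughput = 96314 bbl/day
Fraction yield = 6.0%
yield = throughput * fraction / 100
yield = 96314 * 6.0 / 100 = 5778.84

5778.84 bbl/day


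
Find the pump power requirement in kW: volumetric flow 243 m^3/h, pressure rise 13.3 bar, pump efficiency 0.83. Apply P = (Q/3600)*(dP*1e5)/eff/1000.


Q = 243 / 3600 = 0.0675 m^3/s
P = 0.0675 * (13.3 * 1e5) / 0.83 / 1000 = 108.2

108.2 kW


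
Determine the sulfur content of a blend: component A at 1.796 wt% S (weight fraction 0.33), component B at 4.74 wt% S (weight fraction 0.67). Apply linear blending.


Linear sulfur blending: S_blend = x1*S1 + x2*S2
Contribution 1: 0.33 * 1.796 = 0.59268 wt%
Contribution 2: 0.67 * 4.74 = 3.1758 wt%
S_blend = 0.59268 + 3.1758 = 3.76848

3.76848 wt%


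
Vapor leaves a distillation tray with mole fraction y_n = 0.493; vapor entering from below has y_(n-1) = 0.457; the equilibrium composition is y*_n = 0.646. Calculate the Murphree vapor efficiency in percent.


Murphree vapor efficiency: EMV = (y_n - y_(n-1)) / (y*_n - y_(n-1)) * 100
EMV = (0.493 - 0.457) / (0.646 - 0.457) * 100 = 0.036 / 0.189 * 100 = 19.05

19.05 %


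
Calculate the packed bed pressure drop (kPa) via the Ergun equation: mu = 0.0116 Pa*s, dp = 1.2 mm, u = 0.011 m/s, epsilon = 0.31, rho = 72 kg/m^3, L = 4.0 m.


dp = 1.2 mm = 0.0012 m
Viscous term = 150*0.0116*0.011*(1-0.31)^2 / (0.0012^2*0.31^3) = 212419
Inertial term = 1.75*72*0.011^2*(1-0.31) / (0.0012*0.31^3) = 294.265
dP/L = 212419 + 294.265 = 212713 Pa/m
dP = 212713 * 4.0 / 1000 = 850.9 kPa

850.9 kPa


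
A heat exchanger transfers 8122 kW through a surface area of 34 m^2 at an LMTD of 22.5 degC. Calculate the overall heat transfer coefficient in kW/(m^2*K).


From Q = U*A*LMTD, U = Q / (A * LMTD)
U = 8122 / (34 * 22.5) = 8122 / 765 = 10.62

10.62 kW/(m^2*K)


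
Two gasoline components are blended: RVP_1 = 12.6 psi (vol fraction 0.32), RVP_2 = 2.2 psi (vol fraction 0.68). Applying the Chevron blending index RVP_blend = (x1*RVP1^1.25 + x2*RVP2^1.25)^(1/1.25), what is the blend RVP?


Chevron index: RVP_blend = (sum xi*RVPi^1.25)^(1/1.25)
RVP^1.25 terms: 0.32 * 12.6^1.25 + 0.68 * 2.2^1.25 = 9.41845
RVP_blend = 9.41845^(1/1.25) = 6.014

6.014 psi


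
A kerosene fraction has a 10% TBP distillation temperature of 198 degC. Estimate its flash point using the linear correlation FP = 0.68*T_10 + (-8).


FP = 0.68 * 198 + (-8) = 126.64

126.64 degC


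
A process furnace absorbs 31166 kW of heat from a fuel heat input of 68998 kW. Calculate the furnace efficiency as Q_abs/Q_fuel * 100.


Furnace efficiency = Q_absorbed / Q_fuel * 100
= 31166 / 68998 * 100 = 45.17

45.17 %


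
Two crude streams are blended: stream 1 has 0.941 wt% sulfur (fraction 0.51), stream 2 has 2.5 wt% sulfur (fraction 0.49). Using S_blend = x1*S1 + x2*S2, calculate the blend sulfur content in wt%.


Linear sulfur blending: S_blend = x1*S1 + x2*S2
Contribution 1: 0.51 * 0.941 = 0.47991 wt%
Contribution 2: 0.49 * 2.5 = 1.225 wt%
S_blend = 0.47991 + 1.225 = 1.70491

1.70491 wt%


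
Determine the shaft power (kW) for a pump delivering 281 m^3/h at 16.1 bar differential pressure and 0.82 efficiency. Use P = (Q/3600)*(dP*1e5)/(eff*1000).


Q = 281 / 3600 = 0.0780556 m^3/s
P = 0.0780556 * (16.1 * 1e5) / 0.82 / 1000 = 153.3

153.3 kW


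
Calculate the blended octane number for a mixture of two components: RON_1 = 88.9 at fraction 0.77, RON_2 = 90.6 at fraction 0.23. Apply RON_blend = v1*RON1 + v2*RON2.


Linear blending: RON_blend = sum(vi * RONi)
Contribution 1: 0.77 * 88.9 = 68.453
Contribution 2: 0.23 * 90.6 = 20.838
RON_blend = 68.453 + 20.838 = 89.291

89.291


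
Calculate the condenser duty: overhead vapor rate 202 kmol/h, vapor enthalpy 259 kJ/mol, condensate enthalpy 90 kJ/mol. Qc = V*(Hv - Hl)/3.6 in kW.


Qc = 202 * (259 - 90) / 3.6 = 202 * 169 / 3.6 = 9483

9483 kW


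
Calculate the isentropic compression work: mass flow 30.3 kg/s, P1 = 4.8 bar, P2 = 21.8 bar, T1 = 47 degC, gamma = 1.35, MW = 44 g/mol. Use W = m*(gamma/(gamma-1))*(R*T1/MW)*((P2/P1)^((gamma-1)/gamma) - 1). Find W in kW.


Isentropic work: W = m*(gamma/(gamma-1))*(R*T1/MW)*((P2/P1)^((gamma-1)/gamma) - 1)
T1 = 47 + 273.15 = 320.15 K
Pressure ratio = 21.8 / 4.8 = 4.54167
Exponent = (1.35 - 1)/1.35 = 0.259259
(P2/P1)^exp - 1 = 4.54167^0.259259 - 1 = 0.480434
W = 30.3 * 1.35 / 0.35 * 8.314 * 320.15 / 44 * 0.480434 = 3397

3397 kW


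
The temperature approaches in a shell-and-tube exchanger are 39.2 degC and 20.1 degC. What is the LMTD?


LMTD = (dT1 - dT2) / ln(dT1/dT2)
= (39.2 - 20.1) / ln(39.2 / 20.1) = 19.1 / 0.667957 = 28.59

28.59 degC


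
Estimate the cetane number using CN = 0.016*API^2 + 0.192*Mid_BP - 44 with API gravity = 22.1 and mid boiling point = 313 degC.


CN = 0.016 * 22.1^2 + 0.192 * 313 - 44
CN = 7.81456 + 60.096 - 44 = 23.91056

23.91056


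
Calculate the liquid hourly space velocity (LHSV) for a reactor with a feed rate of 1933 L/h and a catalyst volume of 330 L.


LHSV = volumetric feed rate / catalyst volume
= 1933 L/h / 330 L
= 5.858 h^-1

5.858 h^-1


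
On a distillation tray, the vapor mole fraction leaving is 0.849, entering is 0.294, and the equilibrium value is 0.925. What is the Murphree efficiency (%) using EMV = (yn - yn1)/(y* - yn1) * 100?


Murphree vapor efficiency: EMV = (y_n - y_(n-1)) / (y*_n - y_(n-1)) * 100
EMV = (0.849 - 0.294) / (0.925 - 0.294) * 100 = 0.555 / 0.631 * 100 = 87.96

87.96 %


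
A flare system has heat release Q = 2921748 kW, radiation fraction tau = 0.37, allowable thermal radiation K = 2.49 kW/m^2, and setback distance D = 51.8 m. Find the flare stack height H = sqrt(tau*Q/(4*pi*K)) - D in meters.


tau*Q/(4*pi*K) = 0.37 * 2921748 / (4 * pi * 2.49) = 34549
sqrt(34549) = 185.874
H = 185.874 - 51.8 = 134.1

134.1 m


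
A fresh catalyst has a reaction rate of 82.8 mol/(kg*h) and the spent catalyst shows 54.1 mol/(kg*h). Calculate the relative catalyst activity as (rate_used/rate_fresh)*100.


Activity (%) = (rate_used / rate_fresh) * 100
rate_used = 54.1, rate_fresh = 82.8
= (54.1 / 82.8) * 100
= 0.6534 * 100 = 65.34

65.34 %


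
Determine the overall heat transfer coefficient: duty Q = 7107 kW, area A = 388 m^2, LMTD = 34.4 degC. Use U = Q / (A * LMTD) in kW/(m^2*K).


From Q = U*A*LMTD, U = Q / (A * LMTD)
U = 7107 / (388 * 34.4) = 7107 / 13347.2 = 0.5325

0.5325 kW/(m^2*K)


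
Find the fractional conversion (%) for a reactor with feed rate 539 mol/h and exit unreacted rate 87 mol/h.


X = (F_in - F_out) / F_in * 100
Moles reacted = 539 - 87 = 452
X = 452 / 539 * 100
= 0.8386 * 100
= 83.86 %

83.86 %


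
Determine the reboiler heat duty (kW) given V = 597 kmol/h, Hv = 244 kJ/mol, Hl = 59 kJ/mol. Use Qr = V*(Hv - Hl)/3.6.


Qr = 597 * (244 - 59) / 3.6 = 597 * 185 / 3.6 = 30680

30680 kW


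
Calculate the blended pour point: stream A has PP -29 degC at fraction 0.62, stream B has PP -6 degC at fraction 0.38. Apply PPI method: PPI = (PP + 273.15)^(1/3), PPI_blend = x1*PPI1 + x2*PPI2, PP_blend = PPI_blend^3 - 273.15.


PPI_1 = (-29 + 273.15)^(1/3) = 6.25008
PPI_2 = (-6 + 273.15)^(1/3) = 6.440482
PPI_blend = 0.62 * 6.25008 + 0.38 * 6.440482 = 6.322433
PP_blend = 6.322433^3 - 273.15 = 252.7276 - 273.15 = -20.42

-20.42 degC


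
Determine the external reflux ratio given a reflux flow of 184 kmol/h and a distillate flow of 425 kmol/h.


Reflux ratio definition: R = L / D (liquid returned / distillate withdrawn)
L = 184 kmol/h, D = 425 kmol/h
R = 184 / 425 = 0.4329

0.4329


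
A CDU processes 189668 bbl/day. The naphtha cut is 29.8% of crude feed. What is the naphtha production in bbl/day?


Crude throughput = 189668 bbl/day
Fraction yield = 29.8%
yield = throughput * fraction / 100
yield = 189668 * 29.8 / 100 = 56521.064

56521.064 bbl/day


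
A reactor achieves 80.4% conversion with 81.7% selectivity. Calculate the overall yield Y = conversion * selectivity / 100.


Overall yield = conversion (%) * selectivity (%) / 100
Conversion = 80.4%, Selectivity = 81.7%
Y = 80.4 * 81.7 / 100
= 65.6868 %

65.6868 %


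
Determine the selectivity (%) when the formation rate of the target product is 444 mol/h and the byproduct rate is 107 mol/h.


Selectivity = desired / (desired + undesired) * 100
Total products = 444 + 107 = 551 mol/h
S = 444 / 551 * 100
= 0.8058 * 100
= 80.58 %

80.58 %


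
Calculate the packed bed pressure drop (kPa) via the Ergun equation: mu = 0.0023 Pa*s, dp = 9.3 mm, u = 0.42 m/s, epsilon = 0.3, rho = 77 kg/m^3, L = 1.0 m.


dp = 9.3 mm = 0.0093 m
Viscous term = 150*0.0023*0.42*(1-0.3)^2 / (0.0093^2*0.3^3) = 30404.3
Inertial term = 1.75*77*0.42^2*(1-0.3) / (0.0093*0.3^3) = 66264.2
dP/L = 30404.3 + 66264.2 = 96668.5 Pa/m
dP = 96668.5 * 1.0 / 1000 = 96.67 kPa

96.67 kPa


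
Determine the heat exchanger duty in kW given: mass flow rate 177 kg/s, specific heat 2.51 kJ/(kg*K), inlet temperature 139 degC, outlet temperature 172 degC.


Q = m_dot * cp * delta_T
delta_T = 172 - 139 = 33 K
Q = 177 * 2.51 * 33
= 444.27 * 33
= 14660.91 kW

14660.91 kW


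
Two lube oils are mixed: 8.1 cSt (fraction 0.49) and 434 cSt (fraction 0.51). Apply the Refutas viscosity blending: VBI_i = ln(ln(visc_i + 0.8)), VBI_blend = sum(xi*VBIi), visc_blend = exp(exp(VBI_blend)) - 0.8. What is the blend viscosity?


Refutas method: VBN_i = 14.534*ln(ln(visc_i + 0.8)) + 10.975, blended linearly by mass fraction; since VBN is linear in VBI_i = ln(ln(visc_i + 0.8)) and the fractions sum to 1, blend VBI directly: visc = exp(exp(VBI_blend)) - 0.8
VBI_1 = ln(ln(8.1 + 0.8)) = 0.782097
VBI_2 = ln(ln(434 + 0.8)) = 1.80416
VBI_blend = 0.49 * 0.782097 + 0.51 * 1.80416 = 1.30335
visc_blend = exp(exp(1.30335)) - 0.8 = 38.91

38.91 cSt


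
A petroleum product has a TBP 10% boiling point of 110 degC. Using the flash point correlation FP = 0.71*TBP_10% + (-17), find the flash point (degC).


FP = 0.71 * 110 + (-17) = 61.1

61.1 degC


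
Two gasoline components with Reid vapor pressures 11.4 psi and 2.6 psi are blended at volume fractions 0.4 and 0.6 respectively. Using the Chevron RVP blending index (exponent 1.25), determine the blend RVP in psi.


Chevron index: RVP_blend = (sum xi*RVPi^1.25)^(1/1.25)
RVP^1.25 terms: 0.4 * 11.4^1.25 + 0.6 * 2.6^1.25 = 10.3599
RVP_blend = 10.3599^(1/1.25) = 6.491

6.491 psi


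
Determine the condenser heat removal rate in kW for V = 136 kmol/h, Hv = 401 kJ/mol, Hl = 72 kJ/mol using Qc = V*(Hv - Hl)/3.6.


Qc = 136 * (401 - 72) / 3.6 = 136 * 329 / 3.6 = 12430

12430 kW


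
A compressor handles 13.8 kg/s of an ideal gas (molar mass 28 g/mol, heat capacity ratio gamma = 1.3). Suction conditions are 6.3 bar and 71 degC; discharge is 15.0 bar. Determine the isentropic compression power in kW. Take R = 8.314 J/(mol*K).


Isentropic work: W = m*(gamma/(gamma-1))*(R*T1/MW)*((P2/P1)^((gamma-1)/gamma) - 1)
T1 = 71 + 273.15 = 344.15 K
Pressure ratio = 15.0 / 6.3 = 2.38095
Exponent = (1.3 - 1)/1.3 = 0.230769
(P2/P1)^exp - 1 = 2.38095^0.230769 - 1 = 0.221637
W = 13.8 * 1.3 / 0.3 * 8.314 * 344.15 / 28 * 0.221637 = 1354

1354 kW


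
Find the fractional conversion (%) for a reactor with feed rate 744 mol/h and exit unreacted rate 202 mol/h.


X = (F_in - F_out) / F_in * 100
Moles reacted = 744 - 202 = 542
X = 542 / 744 * 100
= 0.7285 * 100
= 72.85 %

72.85 %
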